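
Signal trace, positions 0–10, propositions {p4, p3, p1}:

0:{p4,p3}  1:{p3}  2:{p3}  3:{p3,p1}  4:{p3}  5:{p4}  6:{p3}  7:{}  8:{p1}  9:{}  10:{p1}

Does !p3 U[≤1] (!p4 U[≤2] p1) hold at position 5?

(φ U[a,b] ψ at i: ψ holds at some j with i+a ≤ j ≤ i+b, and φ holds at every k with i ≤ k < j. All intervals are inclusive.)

True

Need some j in [5,6] with (!p4 U[≤2] p1), and !p3 at every k in [5,j-1].
  j=5: (!p4 U[≤2] p1) — fails.
  j=6: (!p4 U[≤2] p1) holds; !p3 holds at every k in [5,5] → satisfied.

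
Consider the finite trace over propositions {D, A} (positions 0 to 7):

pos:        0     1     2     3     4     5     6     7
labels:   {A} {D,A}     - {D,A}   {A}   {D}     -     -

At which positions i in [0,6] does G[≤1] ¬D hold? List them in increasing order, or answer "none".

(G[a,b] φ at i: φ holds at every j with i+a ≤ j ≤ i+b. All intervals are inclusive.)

Evaluate at each i in [0,6]:
  i=0: ✗ (fails at j=1)
  i=1: ✗ (fails at j=1)
  i=2: ✗ (fails at j=3)
  i=3: ✗ (fails at j=3)
  i=4: ✗ (fails at j=5)
  i=5: ✗ (fails at j=5)
  i=6: ✓ (all of [6,7])

6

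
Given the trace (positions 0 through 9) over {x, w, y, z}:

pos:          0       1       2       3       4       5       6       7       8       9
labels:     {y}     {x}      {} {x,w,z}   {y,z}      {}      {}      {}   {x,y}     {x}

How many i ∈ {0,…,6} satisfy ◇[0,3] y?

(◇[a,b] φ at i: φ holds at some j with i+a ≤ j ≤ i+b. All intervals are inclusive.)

Evaluate at each i in [0,6]:
  i=0: ✓ (witness j=0)
  i=1: ✓ (witness j=4)
  i=2: ✓ (witness j=4)
  i=3: ✓ (witness j=4)
  i=4: ✓ (witness j=4)
  i=5: ✓ (witness j=8)
  i=6: ✓ (witness j=8)
Positions where it holds: {0, 1, 2, 3, 4, 5, 6} → 7.

7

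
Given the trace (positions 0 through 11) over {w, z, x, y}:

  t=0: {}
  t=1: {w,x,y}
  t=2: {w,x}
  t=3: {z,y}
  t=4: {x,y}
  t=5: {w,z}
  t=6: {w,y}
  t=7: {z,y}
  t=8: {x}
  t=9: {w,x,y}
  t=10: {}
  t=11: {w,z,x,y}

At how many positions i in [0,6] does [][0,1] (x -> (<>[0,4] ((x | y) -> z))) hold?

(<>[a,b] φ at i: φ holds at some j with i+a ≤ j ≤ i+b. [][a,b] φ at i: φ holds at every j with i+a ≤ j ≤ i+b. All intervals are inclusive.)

7

Evaluate at each i in [0,6]:
  i=0: ✓ (all of [0,1])
  i=1: ✓ (all of [1,2])
  i=2: ✓ (all of [2,3])
  i=3: ✓ (all of [3,4])
  i=4: ✓ (all of [4,5])
  i=5: ✓ (all of [5,6])
  i=6: ✓ (all of [6,7])
Positions where it holds: {0, 1, 2, 3, 4, 5, 6} → 7.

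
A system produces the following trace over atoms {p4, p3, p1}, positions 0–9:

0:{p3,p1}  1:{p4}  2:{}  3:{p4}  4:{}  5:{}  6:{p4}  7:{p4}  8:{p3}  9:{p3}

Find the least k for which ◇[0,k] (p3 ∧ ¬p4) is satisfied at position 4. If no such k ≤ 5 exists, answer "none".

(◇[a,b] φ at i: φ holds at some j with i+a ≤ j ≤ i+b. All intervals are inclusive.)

4

Scan j = 4,5,… for (p3 ∧ ¬p4):
  j=4: fails
  j=5: fails
  j=6: fails
  j=7: fails
  j=8: holds
First hit at j=8, so smallest k = 8-4 = 4.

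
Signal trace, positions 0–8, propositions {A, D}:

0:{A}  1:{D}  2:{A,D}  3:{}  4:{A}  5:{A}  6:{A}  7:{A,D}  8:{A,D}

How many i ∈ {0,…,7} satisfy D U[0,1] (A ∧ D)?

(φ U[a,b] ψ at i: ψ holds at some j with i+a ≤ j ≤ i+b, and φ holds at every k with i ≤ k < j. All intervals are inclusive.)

Evaluate at each i in [0,7]:
  i=0: ✗ (no rhs in [0,1])
  i=1: ✓ (rhs at j=2; lhs holds on [1,1])
  i=2: ✓ (rhs at j=2)
  i=3: ✗ (no rhs in [3,4])
  i=4: ✗ (no rhs in [4,5])
  i=5: ✗ (no rhs in [5,6])
  i=6: ✗ (lhs fails at k=6 before rhs at j=7)
  i=7: ✓ (rhs at j=7)
Positions where it holds: {1, 2, 7} → 3.

3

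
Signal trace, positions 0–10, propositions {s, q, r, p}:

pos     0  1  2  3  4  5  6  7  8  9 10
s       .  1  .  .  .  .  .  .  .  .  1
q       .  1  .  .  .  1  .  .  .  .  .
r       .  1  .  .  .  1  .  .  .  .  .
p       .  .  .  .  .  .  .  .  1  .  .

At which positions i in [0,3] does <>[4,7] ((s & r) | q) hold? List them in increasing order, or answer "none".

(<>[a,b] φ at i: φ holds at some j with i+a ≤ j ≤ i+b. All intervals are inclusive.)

Evaluate at each i in [0,3]:
  i=0: ✓ (witness j=5)
  i=1: ✓ (witness j=5)
  i=2: ✗ (none in [6,9])
  i=3: ✗ (none in [7,10])

0, 1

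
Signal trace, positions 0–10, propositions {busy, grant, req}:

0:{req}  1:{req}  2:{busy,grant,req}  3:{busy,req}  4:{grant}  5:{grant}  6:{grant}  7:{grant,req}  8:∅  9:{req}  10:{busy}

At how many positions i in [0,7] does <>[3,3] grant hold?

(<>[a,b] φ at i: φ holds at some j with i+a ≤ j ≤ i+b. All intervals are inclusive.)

Evaluate at each i in [0,7]:
  i=0: ✗ (none in [3,3])
  i=1: ✓ (witness j=4)
  i=2: ✓ (witness j=5)
  i=3: ✓ (witness j=6)
  i=4: ✓ (witness j=7)
  i=5: ✗ (none in [8,8])
  i=6: ✗ (none in [9,9])
  i=7: ✗ (none in [10,10])
Positions where it holds: {1, 2, 3, 4} → 4.

4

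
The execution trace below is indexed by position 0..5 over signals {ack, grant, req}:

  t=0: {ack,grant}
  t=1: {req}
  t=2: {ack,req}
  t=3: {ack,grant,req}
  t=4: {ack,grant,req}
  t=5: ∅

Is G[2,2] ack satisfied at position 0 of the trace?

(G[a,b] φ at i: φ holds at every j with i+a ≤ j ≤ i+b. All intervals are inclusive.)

Yes

Check ack at every j in [2,2]:
  j=2: true
All positions satisfy it → formula holds.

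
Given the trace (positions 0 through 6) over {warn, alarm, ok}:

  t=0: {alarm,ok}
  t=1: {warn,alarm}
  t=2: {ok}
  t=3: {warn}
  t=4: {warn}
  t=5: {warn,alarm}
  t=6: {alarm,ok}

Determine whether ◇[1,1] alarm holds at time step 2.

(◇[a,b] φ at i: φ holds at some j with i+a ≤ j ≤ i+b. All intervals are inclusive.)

Does not hold

Check alarm at each j in [3,3]:
  j=3: false
No position in the window satisfies it → formula fails.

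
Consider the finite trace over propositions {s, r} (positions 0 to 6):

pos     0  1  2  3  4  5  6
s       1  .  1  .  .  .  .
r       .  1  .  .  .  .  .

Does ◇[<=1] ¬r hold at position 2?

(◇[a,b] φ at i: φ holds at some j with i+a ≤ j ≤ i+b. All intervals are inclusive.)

Check ¬r at each j in [2,3]:
  j=2: true
  j=3: true
Found at j=2 → formula holds.

Yes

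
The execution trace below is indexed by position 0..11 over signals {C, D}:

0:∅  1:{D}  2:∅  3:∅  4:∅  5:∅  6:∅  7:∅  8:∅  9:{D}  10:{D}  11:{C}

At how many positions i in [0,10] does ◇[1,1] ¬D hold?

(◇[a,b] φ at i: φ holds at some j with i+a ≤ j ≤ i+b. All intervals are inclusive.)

8

Evaluate at each i in [0,10]:
  i=0: ✗ (none in [1,1])
  i=1: ✓ (witness j=2)
  i=2: ✓ (witness j=3)
  i=3: ✓ (witness j=4)
  i=4: ✓ (witness j=5)
  i=5: ✓ (witness j=6)
  i=6: ✓ (witness j=7)
  i=7: ✓ (witness j=8)
  i=8: ✗ (none in [9,9])
  i=9: ✗ (none in [10,10])
  i=10: ✓ (witness j=11)
Positions where it holds: {1, 2, 3, 4, 5, 6, 7, 10} → 8.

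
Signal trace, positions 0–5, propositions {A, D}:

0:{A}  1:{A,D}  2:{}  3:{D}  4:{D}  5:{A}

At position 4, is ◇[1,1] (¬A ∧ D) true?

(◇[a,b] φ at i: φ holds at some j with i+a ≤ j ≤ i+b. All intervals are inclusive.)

No

Check (¬A ∧ D) at each j in [5,5]:
  j=5: false
No position in the window satisfies it → formula fails.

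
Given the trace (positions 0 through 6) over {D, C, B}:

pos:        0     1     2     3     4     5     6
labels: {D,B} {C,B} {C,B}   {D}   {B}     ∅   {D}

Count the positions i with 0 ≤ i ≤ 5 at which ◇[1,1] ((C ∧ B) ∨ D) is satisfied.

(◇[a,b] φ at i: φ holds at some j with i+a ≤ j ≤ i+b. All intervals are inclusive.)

4

Evaluate at each i in [0,5]:
  i=0: ✓ (witness j=1)
  i=1: ✓ (witness j=2)
  i=2: ✓ (witness j=3)
  i=3: ✗ (none in [4,4])
  i=4: ✗ (none in [5,5])
  i=5: ✓ (witness j=6)
Positions where it holds: {0, 1, 2, 5} → 4.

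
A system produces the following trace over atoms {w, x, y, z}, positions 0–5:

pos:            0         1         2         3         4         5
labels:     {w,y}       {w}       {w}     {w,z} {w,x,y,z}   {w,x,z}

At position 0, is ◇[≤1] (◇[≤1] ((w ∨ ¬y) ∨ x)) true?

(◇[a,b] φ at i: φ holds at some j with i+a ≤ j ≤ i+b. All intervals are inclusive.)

Holds

Check ◇[≤1] ((w ∨ ¬y) ∨ x) at each j in [0,1]:
  j=0: holds (witness at 0)
  j=1: holds (witness at 1)
Found at j=0 → formula holds.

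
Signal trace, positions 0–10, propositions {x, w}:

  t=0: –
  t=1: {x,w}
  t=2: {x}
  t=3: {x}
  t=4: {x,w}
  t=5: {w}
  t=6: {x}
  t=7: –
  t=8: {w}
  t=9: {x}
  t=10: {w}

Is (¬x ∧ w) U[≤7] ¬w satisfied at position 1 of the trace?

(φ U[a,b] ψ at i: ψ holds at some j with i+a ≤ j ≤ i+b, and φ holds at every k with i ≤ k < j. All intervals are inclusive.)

Need some j in [1,8] with ¬w, and (¬x ∧ w) at every k in [1,j-1].
  j=1: ¬w false.
  j=2: ¬w holds, but (¬x ∧ w) fails at k=1 → not this j.
  j=3: ¬w holds, but (¬x ∧ w) fails at k=1 → not this j.
  j=4: ¬w false.
  j=5: ¬w false.
  j=6: ¬w holds, but (¬x ∧ w) fails at k=1 → not this j.
  j=7: ¬w holds, but (¬x ∧ w) fails at k=1 → not this j.
  j=8: ¬w false.
No j in the window works → until fails.

No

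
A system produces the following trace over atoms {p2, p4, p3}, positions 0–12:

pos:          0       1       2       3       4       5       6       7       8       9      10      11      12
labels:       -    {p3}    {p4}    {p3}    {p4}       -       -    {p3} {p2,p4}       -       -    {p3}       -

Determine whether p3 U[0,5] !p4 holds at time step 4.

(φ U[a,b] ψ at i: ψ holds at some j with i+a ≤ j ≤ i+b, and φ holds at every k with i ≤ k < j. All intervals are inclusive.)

Need some j in [4,9] with !p4, and p3 at every k in [4,j-1].
  j=4: !p4 false.
  j=5: !p4 holds, but p3 fails at k=4 → not this j.
  j=6: !p4 holds, but p3 fails at k=4 → not this j.
  j=7: !p4 holds, but p3 fails at k=4 → not this j.
  j=8: !p4 false.
  j=9: !p4 holds, but p3 fails at k=4 → not this j.
No j in the window works → until fails.

False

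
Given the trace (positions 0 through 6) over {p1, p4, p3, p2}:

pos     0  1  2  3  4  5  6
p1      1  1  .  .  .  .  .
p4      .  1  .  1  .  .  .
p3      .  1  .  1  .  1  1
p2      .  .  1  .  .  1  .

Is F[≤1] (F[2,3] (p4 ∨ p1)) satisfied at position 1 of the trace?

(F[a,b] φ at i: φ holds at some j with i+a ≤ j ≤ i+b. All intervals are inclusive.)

Check F[2,3] (p4 ∨ p1) at each j in [1,2]:
  j=1: holds (witness at 3)
  j=2: fails (none in [4,5])
Found at j=1 → formula holds.

True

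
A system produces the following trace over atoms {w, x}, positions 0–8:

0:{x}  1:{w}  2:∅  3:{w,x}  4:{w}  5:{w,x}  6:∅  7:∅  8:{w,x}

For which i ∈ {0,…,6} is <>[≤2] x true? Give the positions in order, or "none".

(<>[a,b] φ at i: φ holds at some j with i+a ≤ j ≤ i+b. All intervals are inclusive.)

0, 1, 2, 3, 4, 5, 6

Evaluate at each i in [0,6]:
  i=0: ✓ (witness j=0)
  i=1: ✓ (witness j=3)
  i=2: ✓ (witness j=3)
  i=3: ✓ (witness j=3)
  i=4: ✓ (witness j=5)
  i=5: ✓ (witness j=5)
  i=6: ✓ (witness j=8)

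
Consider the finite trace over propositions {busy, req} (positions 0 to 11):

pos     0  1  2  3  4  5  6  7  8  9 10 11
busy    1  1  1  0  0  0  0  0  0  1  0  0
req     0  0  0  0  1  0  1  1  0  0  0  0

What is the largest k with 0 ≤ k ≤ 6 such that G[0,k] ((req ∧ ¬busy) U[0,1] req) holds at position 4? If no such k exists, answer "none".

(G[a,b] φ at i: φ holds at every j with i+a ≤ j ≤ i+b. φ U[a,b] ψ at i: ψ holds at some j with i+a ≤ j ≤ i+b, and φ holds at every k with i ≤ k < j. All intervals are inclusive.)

0

((req ∧ ¬busy) U[0,1] req) must hold from j=4 onward; find where it first fails.
  j=4: holds
  j=5: fails
Holds on [4,4], so largest k = 0.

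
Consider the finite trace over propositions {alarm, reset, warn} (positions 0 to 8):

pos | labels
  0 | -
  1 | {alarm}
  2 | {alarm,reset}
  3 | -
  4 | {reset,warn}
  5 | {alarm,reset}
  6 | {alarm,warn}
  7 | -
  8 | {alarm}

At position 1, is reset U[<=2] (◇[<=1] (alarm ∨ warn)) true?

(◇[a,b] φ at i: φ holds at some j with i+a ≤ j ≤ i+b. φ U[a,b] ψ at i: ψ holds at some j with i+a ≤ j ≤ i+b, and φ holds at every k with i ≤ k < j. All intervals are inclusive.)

True

Need some j in [1,3] with ◇[<=1] (alarm ∨ warn), and reset at every k in [1,j-1].
  j=1: ◇[<=1] (alarm ∨ warn) holds; no prefix to check → satisfied.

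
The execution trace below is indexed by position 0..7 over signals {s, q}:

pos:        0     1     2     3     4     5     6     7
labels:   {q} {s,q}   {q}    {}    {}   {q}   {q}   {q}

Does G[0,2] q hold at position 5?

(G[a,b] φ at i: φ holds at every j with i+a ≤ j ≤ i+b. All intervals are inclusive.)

Holds

Check q at every j in [5,7]:
  j=5: true
  j=6: true
  j=7: true
All positions satisfy it → formula holds.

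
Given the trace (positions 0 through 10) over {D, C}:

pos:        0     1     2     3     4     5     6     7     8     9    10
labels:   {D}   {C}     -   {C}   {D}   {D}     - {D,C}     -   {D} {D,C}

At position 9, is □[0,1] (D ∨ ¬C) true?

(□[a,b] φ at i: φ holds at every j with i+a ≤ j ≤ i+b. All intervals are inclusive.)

Yes

Check (D ∨ ¬C) at every j in [9,10]:
  j=9: true
  j=10: true
All positions satisfy it → formula holds.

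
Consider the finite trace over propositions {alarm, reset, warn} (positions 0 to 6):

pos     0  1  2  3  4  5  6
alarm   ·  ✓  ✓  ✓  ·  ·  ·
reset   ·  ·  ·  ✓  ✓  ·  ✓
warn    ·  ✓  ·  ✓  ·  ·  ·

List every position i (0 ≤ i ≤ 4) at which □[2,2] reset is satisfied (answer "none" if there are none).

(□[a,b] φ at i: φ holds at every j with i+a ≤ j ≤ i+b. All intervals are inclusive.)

Evaluate at each i in [0,4]:
  i=0: ✗ (fails at j=2)
  i=1: ✓ (all of [3,3])
  i=2: ✓ (all of [4,4])
  i=3: ✗ (fails at j=5)
  i=4: ✓ (all of [6,6])

1, 2, 4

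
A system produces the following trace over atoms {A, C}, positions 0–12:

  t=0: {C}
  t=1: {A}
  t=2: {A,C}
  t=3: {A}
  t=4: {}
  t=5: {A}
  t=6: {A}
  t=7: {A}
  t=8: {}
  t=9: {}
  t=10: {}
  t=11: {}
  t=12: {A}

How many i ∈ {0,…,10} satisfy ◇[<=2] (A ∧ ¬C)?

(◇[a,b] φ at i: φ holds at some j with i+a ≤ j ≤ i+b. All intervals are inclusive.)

9

Evaluate at each i in [0,10]:
  i=0: ✓ (witness j=1)
  i=1: ✓ (witness j=1)
  i=2: ✓ (witness j=3)
  i=3: ✓ (witness j=3)
  i=4: ✓ (witness j=5)
  i=5: ✓ (witness j=5)
  i=6: ✓ (witness j=6)
  i=7: ✓ (witness j=7)
  i=8: ✗ (none in [8,10])
  i=9: ✗ (none in [9,11])
  i=10: ✓ (witness j=12)
Positions where it holds: {0, 1, 2, 3, 4, 5, 6, 7, 10} → 9.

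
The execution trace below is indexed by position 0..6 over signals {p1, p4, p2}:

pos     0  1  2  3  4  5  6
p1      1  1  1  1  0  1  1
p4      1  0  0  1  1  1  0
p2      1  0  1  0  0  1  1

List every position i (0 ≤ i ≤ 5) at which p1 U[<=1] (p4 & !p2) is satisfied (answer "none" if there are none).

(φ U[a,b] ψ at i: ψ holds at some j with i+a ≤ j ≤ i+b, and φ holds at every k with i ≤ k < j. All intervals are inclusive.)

2, 3, 4

Evaluate at each i in [0,5]:
  i=0: ✗ (no rhs in [0,1])
  i=1: ✗ (no rhs in [1,2])
  i=2: ✓ (rhs at j=3; lhs holds on [2,2])
  i=3: ✓ (rhs at j=3)
  i=4: ✓ (rhs at j=4)
  i=5: ✗ (no rhs in [5,6])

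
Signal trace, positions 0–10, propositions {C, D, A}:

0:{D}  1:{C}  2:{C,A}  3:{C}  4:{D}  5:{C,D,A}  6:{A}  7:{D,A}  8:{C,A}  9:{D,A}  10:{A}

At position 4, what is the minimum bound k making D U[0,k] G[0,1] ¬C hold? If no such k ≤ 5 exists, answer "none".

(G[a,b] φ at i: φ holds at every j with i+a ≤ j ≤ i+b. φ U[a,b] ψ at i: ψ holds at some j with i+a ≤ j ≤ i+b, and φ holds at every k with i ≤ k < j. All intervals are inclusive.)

2

Need earliest j ≥ 4 with G[0,1] ¬C, and D at every k in [4,j-1].
  j=4: rhs fails.
  j=5: rhs fails.
  j=6: rhs holds; lhs holds on [4,5]. k = 2.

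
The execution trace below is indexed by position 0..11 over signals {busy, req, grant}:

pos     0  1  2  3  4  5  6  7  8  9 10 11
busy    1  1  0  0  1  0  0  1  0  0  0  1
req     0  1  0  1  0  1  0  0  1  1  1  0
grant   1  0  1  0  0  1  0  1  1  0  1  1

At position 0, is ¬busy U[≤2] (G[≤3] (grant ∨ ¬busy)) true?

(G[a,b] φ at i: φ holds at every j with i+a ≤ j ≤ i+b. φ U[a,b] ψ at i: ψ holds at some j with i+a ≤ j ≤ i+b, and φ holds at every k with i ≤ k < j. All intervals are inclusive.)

No

Need some j in [0,2] with G[≤3] (grant ∨ ¬busy), and ¬busy at every k in [0,j-1].
  j=0: G[≤3] (grant ∨ ¬busy) — fails at 1.
  j=1: G[≤3] (grant ∨ ¬busy) — fails at 1.
  j=2: G[≤3] (grant ∨ ¬busy) — fails at 4.
No j in the window works → until fails.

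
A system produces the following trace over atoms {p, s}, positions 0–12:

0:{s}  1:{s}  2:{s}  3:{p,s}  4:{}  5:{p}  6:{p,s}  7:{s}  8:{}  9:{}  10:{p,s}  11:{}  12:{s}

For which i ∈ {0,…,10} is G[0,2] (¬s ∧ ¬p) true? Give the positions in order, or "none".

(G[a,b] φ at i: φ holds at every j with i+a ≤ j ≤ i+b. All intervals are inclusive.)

none

Evaluate at each i in [0,10]:
  i=0: ✗ (fails at j=0)
  i=1: ✗ (fails at j=1)
  i=2: ✗ (fails at j=2)
  i=3: ✗ (fails at j=3)
  i=4: ✗ (fails at j=5)
  i=5: ✗ (fails at j=5)
  i=6: ✗ (fails at j=6)
  i=7: ✗ (fails at j=7)
  i=8: ✗ (fails at j=10)
  i=9: ✗ (fails at j=10)
  i=10: ✗ (fails at j=10)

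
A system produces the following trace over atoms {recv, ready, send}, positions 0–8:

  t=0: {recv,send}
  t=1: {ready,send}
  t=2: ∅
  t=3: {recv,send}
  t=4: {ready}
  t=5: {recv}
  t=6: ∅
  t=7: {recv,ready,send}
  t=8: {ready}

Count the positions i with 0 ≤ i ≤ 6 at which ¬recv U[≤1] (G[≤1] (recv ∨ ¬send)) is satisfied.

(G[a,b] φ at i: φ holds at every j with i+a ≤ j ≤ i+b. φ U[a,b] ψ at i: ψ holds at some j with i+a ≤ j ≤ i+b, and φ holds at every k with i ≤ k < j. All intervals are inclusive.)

Evaluate at each i in [0,6]:
  i=0: ✗ (no rhs in [0,1])
  i=1: ✓ (rhs at j=2; lhs holds on [1,1])
  i=2: ✓ (rhs at j=2)
  i=3: ✓ (rhs at j=3)
  i=4: ✓ (rhs at j=4)
  i=5: ✓ (rhs at j=5)
  i=6: ✓ (rhs at j=6)
Positions where it holds: {1, 2, 3, 4, 5, 6} → 6.

6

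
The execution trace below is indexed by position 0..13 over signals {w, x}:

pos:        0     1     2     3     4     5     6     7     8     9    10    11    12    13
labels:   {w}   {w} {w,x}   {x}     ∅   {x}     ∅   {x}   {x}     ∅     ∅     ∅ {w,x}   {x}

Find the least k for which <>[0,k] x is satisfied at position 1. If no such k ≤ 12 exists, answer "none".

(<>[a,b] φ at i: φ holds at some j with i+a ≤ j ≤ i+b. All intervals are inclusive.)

Scan j = 1,2,… for x:
  j=1: fails
  j=2: holds
First hit at j=2, so smallest k = 2-1 = 1.

1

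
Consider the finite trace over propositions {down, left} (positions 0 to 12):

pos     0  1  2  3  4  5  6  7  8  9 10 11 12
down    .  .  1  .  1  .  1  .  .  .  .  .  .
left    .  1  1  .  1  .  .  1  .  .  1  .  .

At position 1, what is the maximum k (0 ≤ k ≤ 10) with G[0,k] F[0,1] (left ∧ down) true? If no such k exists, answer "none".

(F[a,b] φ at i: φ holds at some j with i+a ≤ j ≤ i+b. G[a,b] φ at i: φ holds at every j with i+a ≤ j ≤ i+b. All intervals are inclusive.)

3

F[0,1] (left ∧ down) must hold from j=1 onward; find where it first fails.
  j=1: holds
  j=2: holds
  j=3: holds
  j=4: holds
  j=5: fails
Holds on [1,4], so largest k = 3.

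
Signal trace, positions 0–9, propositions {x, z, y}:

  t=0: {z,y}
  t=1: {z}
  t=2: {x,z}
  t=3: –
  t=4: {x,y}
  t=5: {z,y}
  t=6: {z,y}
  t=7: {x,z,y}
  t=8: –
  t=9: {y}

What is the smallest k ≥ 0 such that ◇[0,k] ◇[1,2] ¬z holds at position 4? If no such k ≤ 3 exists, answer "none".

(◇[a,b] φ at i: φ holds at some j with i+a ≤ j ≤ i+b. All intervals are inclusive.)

2

Scan j = 4,5,… for ◇[1,2] ¬z:
  j=4: fails
  j=5: fails
  j=6: holds
First hit at j=6, so smallest k = 6-4 = 2.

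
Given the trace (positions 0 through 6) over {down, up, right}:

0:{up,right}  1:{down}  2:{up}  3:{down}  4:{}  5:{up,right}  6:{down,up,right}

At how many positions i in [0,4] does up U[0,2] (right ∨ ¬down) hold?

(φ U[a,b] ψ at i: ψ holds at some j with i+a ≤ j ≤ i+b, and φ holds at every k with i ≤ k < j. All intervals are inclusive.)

Evaluate at each i in [0,4]:
  i=0: ✓ (rhs at j=0)
  i=1: ✗ (lhs fails at k=1 before rhs at j=2)
  i=2: ✓ (rhs at j=2)
  i=3: ✗ (lhs fails at k=3 before rhs at j=4)
  i=4: ✓ (rhs at j=4)
Positions where it holds: {0, 2, 4} → 3.

3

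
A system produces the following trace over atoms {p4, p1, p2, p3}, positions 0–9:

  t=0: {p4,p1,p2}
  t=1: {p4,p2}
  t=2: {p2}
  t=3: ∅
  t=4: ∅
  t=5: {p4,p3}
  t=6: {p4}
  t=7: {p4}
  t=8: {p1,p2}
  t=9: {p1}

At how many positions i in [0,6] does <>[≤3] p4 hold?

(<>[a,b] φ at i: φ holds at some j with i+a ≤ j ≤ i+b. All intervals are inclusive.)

Evaluate at each i in [0,6]:
  i=0: ✓ (witness j=0)
  i=1: ✓ (witness j=1)
  i=2: ✓ (witness j=5)
  i=3: ✓ (witness j=5)
  i=4: ✓ (witness j=5)
  i=5: ✓ (witness j=5)
  i=6: ✓ (witness j=6)
Positions where it holds: {0, 1, 2, 3, 4, 5, 6} → 7.

7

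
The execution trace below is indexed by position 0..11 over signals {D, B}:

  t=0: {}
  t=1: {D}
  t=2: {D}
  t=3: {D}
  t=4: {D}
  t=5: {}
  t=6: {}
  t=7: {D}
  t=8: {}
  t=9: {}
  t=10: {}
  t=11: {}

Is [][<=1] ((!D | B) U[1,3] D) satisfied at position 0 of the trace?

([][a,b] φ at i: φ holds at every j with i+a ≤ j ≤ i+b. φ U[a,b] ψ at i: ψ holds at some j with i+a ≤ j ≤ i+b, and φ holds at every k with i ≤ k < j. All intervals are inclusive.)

Check ((!D | B) U[1,3] D) at every j in [0,1]:
  j=0: holds
  j=1: fails
Fails at j=1 → formula fails.

Does not hold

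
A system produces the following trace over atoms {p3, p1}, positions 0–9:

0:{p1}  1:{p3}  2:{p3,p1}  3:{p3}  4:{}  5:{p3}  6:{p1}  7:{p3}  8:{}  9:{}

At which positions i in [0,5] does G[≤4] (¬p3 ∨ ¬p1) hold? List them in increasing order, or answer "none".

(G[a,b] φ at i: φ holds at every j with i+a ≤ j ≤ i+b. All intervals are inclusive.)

Evaluate at each i in [0,5]:
  i=0: ✗ (fails at j=2)
  i=1: ✗ (fails at j=2)
  i=2: ✗ (fails at j=2)
  i=3: ✓ (all of [3,7])
  i=4: ✓ (all of [4,8])
  i=5: ✓ (all of [5,9])

3, 4, 5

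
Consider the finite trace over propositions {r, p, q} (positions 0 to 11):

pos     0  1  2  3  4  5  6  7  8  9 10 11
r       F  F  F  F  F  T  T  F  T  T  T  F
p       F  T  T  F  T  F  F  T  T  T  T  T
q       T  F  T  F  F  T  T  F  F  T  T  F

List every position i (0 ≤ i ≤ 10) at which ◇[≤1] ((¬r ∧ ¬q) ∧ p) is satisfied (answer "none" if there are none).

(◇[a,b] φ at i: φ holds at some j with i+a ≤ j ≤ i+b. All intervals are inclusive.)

0, 1, 3, 4, 6, 7, 10

Evaluate at each i in [0,10]:
  i=0: ✓ (witness j=1)
  i=1: ✓ (witness j=1)
  i=2: ✗ (none in [2,3])
  i=3: ✓ (witness j=4)
  i=4: ✓ (witness j=4)
  i=5: ✗ (none in [5,6])
  i=6: ✓ (witness j=7)
  i=7: ✓ (witness j=7)
  i=8: ✗ (none in [8,9])
  i=9: ✗ (none in [9,10])
  i=10: ✓ (witness j=11)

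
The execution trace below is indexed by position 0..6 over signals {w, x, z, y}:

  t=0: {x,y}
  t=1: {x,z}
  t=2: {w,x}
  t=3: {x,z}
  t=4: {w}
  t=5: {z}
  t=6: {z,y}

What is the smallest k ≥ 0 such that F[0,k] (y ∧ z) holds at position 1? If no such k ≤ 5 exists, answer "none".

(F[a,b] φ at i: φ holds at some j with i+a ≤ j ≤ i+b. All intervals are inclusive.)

Scan j = 1,2,… for (y ∧ z):
  j=1: fails
  j=2: fails
  j=3: fails
  j=4: fails
  j=5: fails
  j=6: holds
First hit at j=6, so smallest k = 6-1 = 5.

5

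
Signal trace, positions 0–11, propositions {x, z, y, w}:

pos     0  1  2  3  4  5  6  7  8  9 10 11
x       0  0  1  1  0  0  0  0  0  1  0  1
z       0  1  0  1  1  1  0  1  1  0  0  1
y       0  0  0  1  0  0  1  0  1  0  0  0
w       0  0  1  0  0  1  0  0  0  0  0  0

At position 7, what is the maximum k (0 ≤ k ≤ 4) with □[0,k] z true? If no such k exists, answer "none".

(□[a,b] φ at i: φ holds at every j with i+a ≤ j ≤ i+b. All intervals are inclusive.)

z must hold from j=7 onward; find where it first fails.
  j=7: holds
  j=8: holds
  j=9: fails
Holds on [7,8], so largest k = 1.

1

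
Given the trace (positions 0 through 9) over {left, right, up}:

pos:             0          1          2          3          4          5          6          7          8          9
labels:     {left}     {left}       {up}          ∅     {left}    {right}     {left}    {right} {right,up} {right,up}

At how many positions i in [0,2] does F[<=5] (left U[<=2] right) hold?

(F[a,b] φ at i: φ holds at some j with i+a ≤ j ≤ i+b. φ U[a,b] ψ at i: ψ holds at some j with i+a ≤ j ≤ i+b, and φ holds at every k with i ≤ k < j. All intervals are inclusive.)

3

Evaluate at each i in [0,2]:
  i=0: ✓ (witness j=4)
  i=1: ✓ (witness j=4)
  i=2: ✓ (witness j=4)
Positions where it holds: {0, 1, 2} → 3.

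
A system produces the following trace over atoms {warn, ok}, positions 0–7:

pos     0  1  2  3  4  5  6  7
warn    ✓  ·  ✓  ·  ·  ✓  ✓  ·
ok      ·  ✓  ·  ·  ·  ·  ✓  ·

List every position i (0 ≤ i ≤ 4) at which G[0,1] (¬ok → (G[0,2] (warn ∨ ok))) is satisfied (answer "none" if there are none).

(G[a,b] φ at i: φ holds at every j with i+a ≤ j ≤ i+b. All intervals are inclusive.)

Evaluate at each i in [0,4]:
  i=0: ✓ (all of [0,1])
  i=1: ✗ (fails at j=2)
  i=2: ✗ (fails at j=2)
  i=3: ✗ (fails at j=3)
  i=4: ✗ (fails at j=4)

0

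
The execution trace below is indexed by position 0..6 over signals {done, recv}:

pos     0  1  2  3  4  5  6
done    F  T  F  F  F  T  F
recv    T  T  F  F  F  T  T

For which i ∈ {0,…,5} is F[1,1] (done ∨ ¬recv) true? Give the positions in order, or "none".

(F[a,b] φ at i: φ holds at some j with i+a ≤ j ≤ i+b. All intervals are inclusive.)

0, 1, 2, 3, 4

Evaluate at each i in [0,5]:
  i=0: ✓ (witness j=1)
  i=1: ✓ (witness j=2)
  i=2: ✓ (witness j=3)
  i=3: ✓ (witness j=4)
  i=4: ✓ (witness j=5)
  i=5: ✗ (none in [6,6])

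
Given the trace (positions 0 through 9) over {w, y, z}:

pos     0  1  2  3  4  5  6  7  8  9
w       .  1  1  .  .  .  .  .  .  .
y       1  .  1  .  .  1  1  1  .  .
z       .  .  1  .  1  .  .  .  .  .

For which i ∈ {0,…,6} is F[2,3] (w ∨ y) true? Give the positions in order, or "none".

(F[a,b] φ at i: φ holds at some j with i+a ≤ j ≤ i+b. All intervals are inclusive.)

Evaluate at each i in [0,6]:
  i=0: ✓ (witness j=2)
  i=1: ✗ (none in [3,4])
  i=2: ✓ (witness j=5)
  i=3: ✓ (witness j=5)
  i=4: ✓ (witness j=6)
  i=5: ✓ (witness j=7)
  i=6: ✗ (none in [8,9])

0, 2, 3, 4, 5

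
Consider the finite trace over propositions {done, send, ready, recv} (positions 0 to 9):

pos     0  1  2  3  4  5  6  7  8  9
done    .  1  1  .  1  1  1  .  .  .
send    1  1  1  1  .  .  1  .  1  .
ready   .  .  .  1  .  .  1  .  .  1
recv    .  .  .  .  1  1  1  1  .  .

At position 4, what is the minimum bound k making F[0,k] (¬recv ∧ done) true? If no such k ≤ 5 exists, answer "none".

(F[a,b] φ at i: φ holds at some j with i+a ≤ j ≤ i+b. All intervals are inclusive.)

none

Scan j = 4,5,… for (¬recv ∧ done):
  j=4: fails
  j=5: fails
  j=6: fails
  j=7: fails
  j=8: fails
  j=9: fails
No j in [4,9] satisfies it → none.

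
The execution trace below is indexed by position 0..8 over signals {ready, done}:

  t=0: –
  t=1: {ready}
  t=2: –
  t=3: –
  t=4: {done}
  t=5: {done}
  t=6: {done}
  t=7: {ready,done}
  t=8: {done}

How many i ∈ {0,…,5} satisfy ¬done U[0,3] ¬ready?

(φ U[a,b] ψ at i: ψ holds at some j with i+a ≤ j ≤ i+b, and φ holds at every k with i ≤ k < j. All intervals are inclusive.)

Evaluate at each i in [0,5]:
  i=0: ✓ (rhs at j=0)
  i=1: ✓ (rhs at j=2; lhs holds on [1,1])
  i=2: ✓ (rhs at j=2)
  i=3: ✓ (rhs at j=3)
  i=4: ✓ (rhs at j=4)
  i=5: ✓ (rhs at j=5)
Positions where it holds: {0, 1, 2, 3, 4, 5} → 6.

6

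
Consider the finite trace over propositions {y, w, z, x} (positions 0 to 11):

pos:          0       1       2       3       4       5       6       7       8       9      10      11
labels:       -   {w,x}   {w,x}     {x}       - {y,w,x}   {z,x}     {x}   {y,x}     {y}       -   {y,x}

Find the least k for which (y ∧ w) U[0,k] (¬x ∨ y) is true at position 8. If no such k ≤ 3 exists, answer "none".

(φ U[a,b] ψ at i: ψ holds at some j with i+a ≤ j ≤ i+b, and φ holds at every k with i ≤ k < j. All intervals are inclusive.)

Need earliest j ≥ 8 with (¬x ∨ y), and (y ∧ w) at every k in [8,j-1].
  j=8: rhs holds (empty prefix). k = 0.

0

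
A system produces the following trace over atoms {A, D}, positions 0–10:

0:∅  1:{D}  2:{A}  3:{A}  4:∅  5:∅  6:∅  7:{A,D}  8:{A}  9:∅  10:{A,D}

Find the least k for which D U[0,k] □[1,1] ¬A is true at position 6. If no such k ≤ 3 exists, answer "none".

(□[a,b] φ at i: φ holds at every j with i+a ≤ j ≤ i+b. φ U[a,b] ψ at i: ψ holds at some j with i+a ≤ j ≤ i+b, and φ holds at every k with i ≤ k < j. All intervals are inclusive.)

none

Need earliest j ≥ 6 with □[1,1] ¬A, and D at every k in [6,j-1].
  j=6: rhs fails.
  j=7: rhs fails.
  j=8: rhs holds but lhs fails at k=6.
  j=9: rhs fails.
No witness within the range → none.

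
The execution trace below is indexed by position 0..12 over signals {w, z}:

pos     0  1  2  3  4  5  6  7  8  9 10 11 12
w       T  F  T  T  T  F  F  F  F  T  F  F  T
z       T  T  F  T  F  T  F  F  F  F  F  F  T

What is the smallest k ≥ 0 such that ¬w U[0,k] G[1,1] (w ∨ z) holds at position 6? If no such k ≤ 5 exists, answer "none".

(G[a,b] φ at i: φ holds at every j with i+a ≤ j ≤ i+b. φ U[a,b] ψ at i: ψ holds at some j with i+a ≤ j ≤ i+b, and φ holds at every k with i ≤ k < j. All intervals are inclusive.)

Need earliest j ≥ 6 with G[1,1] (w ∨ z), and ¬w at every k in [6,j-1].
  j=6: rhs fails.
  j=7: rhs fails.
  j=8: rhs holds; lhs holds on [6,7]. k = 2.

2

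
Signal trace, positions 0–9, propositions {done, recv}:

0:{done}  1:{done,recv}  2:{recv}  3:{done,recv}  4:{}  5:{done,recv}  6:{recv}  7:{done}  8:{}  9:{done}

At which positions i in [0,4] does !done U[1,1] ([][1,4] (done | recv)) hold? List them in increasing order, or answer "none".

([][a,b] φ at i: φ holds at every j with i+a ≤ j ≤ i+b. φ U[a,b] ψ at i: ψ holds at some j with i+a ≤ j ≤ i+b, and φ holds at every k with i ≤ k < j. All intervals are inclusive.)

none

Evaluate at each i in [0,4]:
  i=0: ✗ (no rhs in [1,1])
  i=1: ✗ (no rhs in [2,2])
  i=2: ✗ (no rhs in [3,3])
  i=3: ✗ (no rhs in [4,4])
  i=4: ✗ (no rhs in [5,5])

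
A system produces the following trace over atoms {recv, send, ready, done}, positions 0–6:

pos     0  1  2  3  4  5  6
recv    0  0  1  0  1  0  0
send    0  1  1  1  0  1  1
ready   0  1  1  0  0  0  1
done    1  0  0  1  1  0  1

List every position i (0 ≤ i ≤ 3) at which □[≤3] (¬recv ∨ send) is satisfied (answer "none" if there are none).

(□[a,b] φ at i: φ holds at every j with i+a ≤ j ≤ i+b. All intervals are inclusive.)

Evaluate at each i in [0,3]:
  i=0: ✓ (all of [0,3])
  i=1: ✗ (fails at j=4)
  i=2: ✗ (fails at j=4)
  i=3: ✗ (fails at j=4)

0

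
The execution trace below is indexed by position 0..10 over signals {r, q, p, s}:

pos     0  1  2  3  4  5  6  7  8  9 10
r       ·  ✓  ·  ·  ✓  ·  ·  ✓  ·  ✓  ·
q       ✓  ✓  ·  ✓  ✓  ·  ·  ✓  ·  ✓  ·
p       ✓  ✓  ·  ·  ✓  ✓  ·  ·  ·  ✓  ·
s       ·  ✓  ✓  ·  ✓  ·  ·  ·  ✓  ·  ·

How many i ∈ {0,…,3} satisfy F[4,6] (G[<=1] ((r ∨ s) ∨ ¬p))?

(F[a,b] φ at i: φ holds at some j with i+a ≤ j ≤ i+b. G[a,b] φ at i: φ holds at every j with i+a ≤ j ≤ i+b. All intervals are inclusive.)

Evaluate at each i in [0,3]:
  i=0: ✓ (witness j=6)
  i=1: ✓ (witness j=6)
  i=2: ✓ (witness j=6)
  i=3: ✓ (witness j=7)
Positions where it holds: {0, 1, 2, 3} → 4.

4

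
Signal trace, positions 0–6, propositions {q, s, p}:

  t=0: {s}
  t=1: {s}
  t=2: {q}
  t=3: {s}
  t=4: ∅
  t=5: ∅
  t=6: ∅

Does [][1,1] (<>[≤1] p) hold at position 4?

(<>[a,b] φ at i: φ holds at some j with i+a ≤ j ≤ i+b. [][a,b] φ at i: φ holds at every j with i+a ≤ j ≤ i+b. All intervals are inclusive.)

Check <>[≤1] p at every j in [5,5]:
  j=5: fails (none in [5,6])
Fails at j=5 → formula fails.

No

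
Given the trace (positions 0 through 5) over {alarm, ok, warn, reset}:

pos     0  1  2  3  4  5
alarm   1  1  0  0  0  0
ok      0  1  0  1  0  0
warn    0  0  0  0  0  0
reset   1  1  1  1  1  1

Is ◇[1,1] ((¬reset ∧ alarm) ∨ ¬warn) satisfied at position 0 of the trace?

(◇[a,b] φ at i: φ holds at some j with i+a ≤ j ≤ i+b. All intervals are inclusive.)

Check ((¬reset ∧ alarm) ∨ ¬warn) at each j in [1,1]:
  j=1: true
Found at j=1 → formula holds.

Holds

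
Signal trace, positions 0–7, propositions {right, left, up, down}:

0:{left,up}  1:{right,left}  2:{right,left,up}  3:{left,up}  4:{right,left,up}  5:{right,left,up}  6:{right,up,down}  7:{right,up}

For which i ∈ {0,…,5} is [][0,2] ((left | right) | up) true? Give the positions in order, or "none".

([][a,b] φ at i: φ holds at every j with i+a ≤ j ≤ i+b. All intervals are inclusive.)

Evaluate at each i in [0,5]:
  i=0: ✓ (all of [0,2])
  i=1: ✓ (all of [1,3])
  i=2: ✓ (all of [2,4])
  i=3: ✓ (all of [3,5])
  i=4: ✓ (all of [4,6])
  i=5: ✓ (all of [5,7])

0, 1, 2, 3, 4, 5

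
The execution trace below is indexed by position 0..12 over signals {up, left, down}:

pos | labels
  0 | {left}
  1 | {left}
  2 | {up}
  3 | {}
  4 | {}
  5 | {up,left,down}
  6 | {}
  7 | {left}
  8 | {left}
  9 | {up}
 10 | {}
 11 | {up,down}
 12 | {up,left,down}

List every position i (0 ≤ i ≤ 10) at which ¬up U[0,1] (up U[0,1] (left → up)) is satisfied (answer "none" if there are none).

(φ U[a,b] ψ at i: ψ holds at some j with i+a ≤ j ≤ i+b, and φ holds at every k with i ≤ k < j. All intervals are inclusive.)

1, 2, 3, 4, 5, 6, 8, 9, 10

Evaluate at each i in [0,10]:
  i=0: ✗ (no rhs in [0,1])
  i=1: ✓ (rhs at j=2; lhs holds on [1,1])
  i=2: ✓ (rhs at j=2)
  i=3: ✓ (rhs at j=3)
  i=4: ✓ (rhs at j=4)
  i=5: ✓ (rhs at j=5)
  i=6: ✓ (rhs at j=6)
  i=7: ✗ (no rhs in [7,8])
  i=8: ✓ (rhs at j=9; lhs holds on [8,8])
  i=9: ✓ (rhs at j=9)
  i=10: ✓ (rhs at j=10)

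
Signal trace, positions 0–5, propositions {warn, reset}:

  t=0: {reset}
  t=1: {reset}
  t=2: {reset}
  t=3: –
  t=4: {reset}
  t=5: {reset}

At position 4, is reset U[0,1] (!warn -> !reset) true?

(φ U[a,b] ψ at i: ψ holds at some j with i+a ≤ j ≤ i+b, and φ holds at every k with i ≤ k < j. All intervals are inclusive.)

No

Need some j in [4,5] with (!warn -> !reset), and reset at every k in [4,j-1].
  j=4: (!warn -> !reset) false.
  j=5: (!warn -> !reset) false.
No j in the window works → until fails.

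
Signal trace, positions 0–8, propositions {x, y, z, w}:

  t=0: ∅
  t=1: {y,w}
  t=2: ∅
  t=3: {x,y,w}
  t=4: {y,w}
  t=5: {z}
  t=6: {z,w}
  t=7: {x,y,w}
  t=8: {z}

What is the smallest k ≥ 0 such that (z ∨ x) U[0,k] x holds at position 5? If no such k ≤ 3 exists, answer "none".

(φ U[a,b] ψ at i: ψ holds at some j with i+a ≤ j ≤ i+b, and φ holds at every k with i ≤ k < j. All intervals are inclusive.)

2

Need earliest j ≥ 5 with x, and (z ∨ x) at every k in [5,j-1].
  j=5: rhs fails.
  j=6: rhs fails.
  j=7: rhs holds; lhs holds on [5,6]. k = 2.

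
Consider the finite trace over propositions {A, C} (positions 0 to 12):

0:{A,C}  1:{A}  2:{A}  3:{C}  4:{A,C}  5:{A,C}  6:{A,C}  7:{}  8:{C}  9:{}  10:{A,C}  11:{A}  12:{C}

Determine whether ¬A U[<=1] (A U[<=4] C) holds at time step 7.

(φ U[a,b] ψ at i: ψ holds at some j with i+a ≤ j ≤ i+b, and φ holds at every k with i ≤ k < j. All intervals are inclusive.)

Holds

Need some j in [7,8] with (A U[<=4] C), and ¬A at every k in [7,j-1].
  j=7: (A U[<=4] C) — fails.
  j=8: (A U[<=4] C) holds; ¬A holds at every k in [7,7] → satisfied.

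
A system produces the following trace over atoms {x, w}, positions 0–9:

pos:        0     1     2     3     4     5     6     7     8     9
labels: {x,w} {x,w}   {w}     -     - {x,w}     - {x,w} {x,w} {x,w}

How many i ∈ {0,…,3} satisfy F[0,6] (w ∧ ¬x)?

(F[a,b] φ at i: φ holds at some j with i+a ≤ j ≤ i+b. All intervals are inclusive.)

3

Evaluate at each i in [0,3]:
  i=0: ✓ (witness j=2)
  i=1: ✓ (witness j=2)
  i=2: ✓ (witness j=2)
  i=3: ✗ (none in [3,9])
Positions where it holds: {0, 1, 2} → 3.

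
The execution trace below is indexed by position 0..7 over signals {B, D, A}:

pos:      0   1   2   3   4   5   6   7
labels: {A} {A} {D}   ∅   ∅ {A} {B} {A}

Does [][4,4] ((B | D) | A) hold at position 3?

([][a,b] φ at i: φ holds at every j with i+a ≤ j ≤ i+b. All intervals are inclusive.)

Holds

Check ((B | D) | A) at every j in [7,7]:
  j=7: true
All positions satisfy it → formula holds.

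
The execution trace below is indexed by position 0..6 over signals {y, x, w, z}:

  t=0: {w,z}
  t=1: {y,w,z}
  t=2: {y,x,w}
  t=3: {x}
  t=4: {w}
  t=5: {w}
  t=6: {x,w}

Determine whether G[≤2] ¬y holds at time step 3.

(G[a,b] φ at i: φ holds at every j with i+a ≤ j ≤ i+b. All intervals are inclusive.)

Yes

Check ¬y at every j in [3,5]:
  j=3: true
  j=4: true
  j=5: true
All positions satisfy it → formula holds.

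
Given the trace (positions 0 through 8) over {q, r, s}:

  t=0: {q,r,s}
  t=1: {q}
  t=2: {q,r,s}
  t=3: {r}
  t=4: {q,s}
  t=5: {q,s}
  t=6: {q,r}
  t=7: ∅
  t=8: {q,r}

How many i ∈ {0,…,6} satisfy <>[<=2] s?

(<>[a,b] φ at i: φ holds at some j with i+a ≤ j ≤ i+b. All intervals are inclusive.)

6

Evaluate at each i in [0,6]:
  i=0: ✓ (witness j=0)
  i=1: ✓ (witness j=2)
  i=2: ✓ (witness j=2)
  i=3: ✓ (witness j=4)
  i=4: ✓ (witness j=4)
  i=5: ✓ (witness j=5)
  i=6: ✗ (none in [6,8])
Positions where it holds: {0, 1, 2, 3, 4, 5} → 6.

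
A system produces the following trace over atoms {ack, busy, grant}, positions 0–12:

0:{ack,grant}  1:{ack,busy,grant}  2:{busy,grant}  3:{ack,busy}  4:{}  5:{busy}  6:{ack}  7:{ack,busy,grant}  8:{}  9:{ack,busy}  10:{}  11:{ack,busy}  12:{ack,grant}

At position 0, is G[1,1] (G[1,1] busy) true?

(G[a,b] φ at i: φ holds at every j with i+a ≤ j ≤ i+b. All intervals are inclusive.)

True

Check G[1,1] busy at every j in [1,1]:
  j=1: holds on [2,2]
All positions satisfy it → formula holds.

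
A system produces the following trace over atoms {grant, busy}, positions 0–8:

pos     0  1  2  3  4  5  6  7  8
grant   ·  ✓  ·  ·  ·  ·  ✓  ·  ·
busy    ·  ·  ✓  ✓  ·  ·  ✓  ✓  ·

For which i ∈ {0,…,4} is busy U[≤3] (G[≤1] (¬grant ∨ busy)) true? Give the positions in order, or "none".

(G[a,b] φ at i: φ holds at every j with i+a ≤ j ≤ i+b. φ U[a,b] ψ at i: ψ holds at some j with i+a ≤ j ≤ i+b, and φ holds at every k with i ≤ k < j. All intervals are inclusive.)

Evaluate at each i in [0,4]:
  i=0: ✗ (lhs fails at k=0 before rhs at j=2)
  i=1: ✗ (lhs fails at k=1 before rhs at j=2)
  i=2: ✓ (rhs at j=2)
  i=3: ✓ (rhs at j=3)
  i=4: ✓ (rhs at j=4)

2, 3, 4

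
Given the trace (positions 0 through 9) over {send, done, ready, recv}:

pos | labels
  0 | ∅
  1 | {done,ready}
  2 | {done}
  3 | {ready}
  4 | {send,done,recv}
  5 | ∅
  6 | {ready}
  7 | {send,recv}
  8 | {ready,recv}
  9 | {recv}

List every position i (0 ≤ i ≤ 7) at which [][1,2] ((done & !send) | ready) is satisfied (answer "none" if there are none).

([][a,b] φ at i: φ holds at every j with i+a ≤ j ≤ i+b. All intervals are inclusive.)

Evaluate at each i in [0,7]:
  i=0: ✓ (all of [1,2])
  i=1: ✓ (all of [2,3])
  i=2: ✗ (fails at j=4)
  i=3: ✗ (fails at j=4)
  i=4: ✗ (fails at j=5)
  i=5: ✗ (fails at j=7)
  i=6: ✗ (fails at j=7)
  i=7: ✗ (fails at j=9)

0, 1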